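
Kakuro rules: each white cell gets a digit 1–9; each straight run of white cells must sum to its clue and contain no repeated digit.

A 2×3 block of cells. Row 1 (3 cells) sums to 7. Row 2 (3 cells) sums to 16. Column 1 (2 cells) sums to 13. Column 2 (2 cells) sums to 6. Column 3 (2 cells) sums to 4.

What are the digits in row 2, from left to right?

9 4 3

7 in 3 cells must be {1,2,4}; 4 in 2 cells must be {1,3}.
The 7 across and the 13 down share only 4, so (1,1) = 4.
Given what's placed, (1,3) must be 1 to fit the 7 across and 4 down.
(2,1) = 13 − 4 = 9 completes the 13 down.
(2,3) = 4 − 1 = 3 completes the 4 down.
(1,2) = 7 − 5 = 2 completes the 7 across.
(2,2) = 16 − 12 = 4 completes the 16 across.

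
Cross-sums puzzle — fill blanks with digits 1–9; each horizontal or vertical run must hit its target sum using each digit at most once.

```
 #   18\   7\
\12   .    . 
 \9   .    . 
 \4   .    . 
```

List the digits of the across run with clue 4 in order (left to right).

3, 1

4 in 2 cells must be {1,3}; 7 in 3 cells must be {1,2,4}.
The 12 across and the 7 down share only 4, so R1C2 = 4.
Given what's placed, R3C2 must be 1 to fit the 4 across and 7 down.
R1C1 = 12 − 4 = 8 completes the 12 across.
R2C2 = 7 − 5 = 2 completes the 7 down.
R3C1 = 4 − 1 = 3 completes the 4 across.
R2C1 = 9 − 2 = 7 completes the 9 across.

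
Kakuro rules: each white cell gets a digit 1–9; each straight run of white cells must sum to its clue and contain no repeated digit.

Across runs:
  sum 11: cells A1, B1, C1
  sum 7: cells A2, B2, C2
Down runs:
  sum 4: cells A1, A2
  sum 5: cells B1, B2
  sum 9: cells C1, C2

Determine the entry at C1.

7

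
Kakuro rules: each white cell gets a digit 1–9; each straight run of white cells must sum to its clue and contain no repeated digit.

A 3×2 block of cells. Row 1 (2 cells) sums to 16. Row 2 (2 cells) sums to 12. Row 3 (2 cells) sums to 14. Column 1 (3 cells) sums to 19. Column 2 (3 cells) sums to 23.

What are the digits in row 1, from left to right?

7, 9

16 in 2 cells must be {7,9}; 23 in 3 cells must be {6,8,9}.
The 16 across and the 23 down share only 9, so (1,2) = 9.
Given what's placed, (2,2) must be 8 to fit the 12 across and 23 down.
(3,2) = 23 − 17 = 6 completes the 23 down.
(1,1) = 16 − 9 = 7 completes the 16 across.
(2,1) = 12 − 8 = 4 completes the 12 across.
(3,1) = 14 − 6 = 8 completes the 14 across.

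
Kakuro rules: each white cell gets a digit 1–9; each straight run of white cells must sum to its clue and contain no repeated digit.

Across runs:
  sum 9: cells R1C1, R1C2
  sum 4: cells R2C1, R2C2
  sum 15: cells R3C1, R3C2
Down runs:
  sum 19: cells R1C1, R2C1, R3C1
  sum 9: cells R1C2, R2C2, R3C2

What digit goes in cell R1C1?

7

4 in 2 cells must be {1,3}.
The 4 across and the 19 down share only 3, so R2C1 = 3.
R2C2 = 4 − 3 = 1 completes the 4 across.
Given what's placed, R3C2 must be 6 to fit the 15 across and 9 down.
R1C1 = 7: the only remaining digit allowed by both the 9 across and the 19 down.
R1C2 = 9 − 7 = 2 completes the 9 across.
R3C1 = 15 − 6 = 9 completes the 15 across.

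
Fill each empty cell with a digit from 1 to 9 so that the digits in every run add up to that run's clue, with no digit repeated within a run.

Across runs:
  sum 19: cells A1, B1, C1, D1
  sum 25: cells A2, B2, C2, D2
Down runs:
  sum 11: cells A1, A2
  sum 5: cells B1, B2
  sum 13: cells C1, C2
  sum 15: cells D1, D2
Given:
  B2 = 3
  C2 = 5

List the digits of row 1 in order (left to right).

3, 2, 8, 6

B1 = 5 − 3 = 2 completes the 5 down.
C1 = 13 − 5 = 8 completes the 13 down.
Given what's placed, D1 must be 6 to fit the 19 across and 15 down.
D2 = 15 − 6 = 9 completes the 15 down.
A1 = 19 − 16 = 3 completes the 19 across.
A2 = 25 − 17 = 8 completes the 25 across.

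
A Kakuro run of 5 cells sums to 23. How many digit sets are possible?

11

5 distinct digits from 1–9 sum between 15 and 35.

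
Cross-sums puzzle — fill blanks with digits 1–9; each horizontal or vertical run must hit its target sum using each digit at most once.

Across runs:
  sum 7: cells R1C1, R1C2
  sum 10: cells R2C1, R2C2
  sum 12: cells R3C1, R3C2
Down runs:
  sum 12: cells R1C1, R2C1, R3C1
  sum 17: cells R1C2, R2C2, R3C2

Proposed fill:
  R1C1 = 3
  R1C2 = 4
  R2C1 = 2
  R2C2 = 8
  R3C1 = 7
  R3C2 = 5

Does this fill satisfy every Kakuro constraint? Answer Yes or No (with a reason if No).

Yes

Across: 3+4=7; 2+8=10; 7+5=12. Down: 3+2+7=12; 4+8+5=17. No digit repeats within any run.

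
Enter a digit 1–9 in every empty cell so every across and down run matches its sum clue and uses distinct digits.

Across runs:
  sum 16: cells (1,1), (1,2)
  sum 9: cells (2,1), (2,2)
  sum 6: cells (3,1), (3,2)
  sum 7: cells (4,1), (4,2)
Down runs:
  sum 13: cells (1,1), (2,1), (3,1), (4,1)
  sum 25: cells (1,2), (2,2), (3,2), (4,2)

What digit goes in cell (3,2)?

5

16 in 2 cells must be {7,9}.
Only 7 fits (1,1) under both its across sum 16 and down sum 13.
(1,2) = 16 − 7 = 9 completes the 16 across.
Nothing is forced directly, so branch on (3,1), whose candidates are 1 or 2. If (3,1) = 2: that forces (3,2) = 4, (4,2) = 5, (2,2) = 7, after which (4,1) would have to be in {2} for the 7 across but in {1,3} for the 13 down — contradiction. So (3,1) = 1.
(3,2) = 6 − 1 = 5 completes the 6 across.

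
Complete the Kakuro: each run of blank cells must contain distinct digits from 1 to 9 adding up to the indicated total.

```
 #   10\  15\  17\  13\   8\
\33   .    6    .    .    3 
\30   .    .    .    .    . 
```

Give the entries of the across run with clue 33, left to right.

8 6 9 7 3

17 in 2 cells must be {8,9}.
R2C2 = 15 − 6 = 9 completes the 15 down.
R2C3 = 8: the only remaining digit allowed by both the 30 across and the 17 down.
R2C5 = 8 − 3 = 5 completes the 8 down.
R1C3 = 17 − 8 = 9 completes the 17 down.
No cell is forced outright now. R2C4 can only be 6 or 7 (the digits allowed by both its 30 across and its 13 down). If R2C4 = 7: then R1C4 would have to be in {7,8} for the 33 across but in {6} for the 13 down — contradiction. So R2C4 = 6.
R1C4 = 13 − 6 = 7 completes the 13 down.
R2C1 = 30 − 28 = 2 completes the 30 across.
R1C1 = 33 − 25 = 8 completes the 33 across.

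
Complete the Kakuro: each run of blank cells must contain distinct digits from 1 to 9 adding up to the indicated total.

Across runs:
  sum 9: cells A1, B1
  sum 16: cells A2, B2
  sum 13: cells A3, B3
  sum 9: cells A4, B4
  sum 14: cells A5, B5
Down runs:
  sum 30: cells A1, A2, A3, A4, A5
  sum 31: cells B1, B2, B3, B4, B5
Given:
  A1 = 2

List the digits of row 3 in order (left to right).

16 in 2 cells must be {7,9}.
B1 = 9 − 2 = 7 completes the 9 across.
B2 = 9: the only remaining digit allowed by both the 16 across and the 31 down.
A2 = 16 − 9 = 7 completes the 16 across.
Nothing is forced directly, so branch on A4, whose candidates are 4 or 8. If A4 = 8: that forces B4 = 1, A5 = 9, after which B5 would have to be in {5} for the 14 across but in {6,8} for the 31 down — contradiction. So A4 = 4.
B4 = 9 − 4 = 5 completes the 9 across.
Nothing is forced directly, so branch on A3, whose candidates are 8 or 9. If A3 = 8: then B3 would have to be in {5} for the 13 across but in {2,4,6,8} for the 31 down — contradiction. So A3 = 9.
B3 = 13 − 9 = 4 completes the 13 across.

9 4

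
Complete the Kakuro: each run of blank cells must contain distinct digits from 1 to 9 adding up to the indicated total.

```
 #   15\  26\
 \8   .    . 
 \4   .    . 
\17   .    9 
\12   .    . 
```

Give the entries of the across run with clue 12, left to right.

4 8

4 in 2 cells must be {1,3}; 17 in 2 cells must be {8,9}.
R2C2 = 3: the only remaining digit allowed by both the 4 across and the 26 down.
R3C1 = 17 − 9 = 8 completes the 17 across.
Given what's placed, R4C1 must be 4 to fit the 12 across and 15 down.
R4C2 = 12 − 4 = 8 completes the 12 across.
R1C2 = 26 − 20 = 6 completes the 26 down.
R2C1 = 4 − 3 = 1 completes the 4 across.
R1C1 = 8 − 6 = 2 completes the 8 across.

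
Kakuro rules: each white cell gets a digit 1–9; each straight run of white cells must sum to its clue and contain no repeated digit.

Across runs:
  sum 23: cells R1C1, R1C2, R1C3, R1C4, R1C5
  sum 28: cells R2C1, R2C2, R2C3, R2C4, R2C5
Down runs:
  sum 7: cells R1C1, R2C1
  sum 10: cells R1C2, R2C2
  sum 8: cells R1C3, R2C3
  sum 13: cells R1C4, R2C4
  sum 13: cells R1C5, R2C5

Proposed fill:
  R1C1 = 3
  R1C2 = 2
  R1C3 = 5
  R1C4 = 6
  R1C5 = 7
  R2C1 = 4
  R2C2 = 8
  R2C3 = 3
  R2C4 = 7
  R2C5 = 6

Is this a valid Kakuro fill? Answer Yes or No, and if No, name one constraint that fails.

Yes

Across: 3+2+5+6+7=23; 4+8+3+7+6=28. Down: 3+4=7; 2+8=10; 5+3=8; 6+7=13; 7+6=13. No digit repeats within any run.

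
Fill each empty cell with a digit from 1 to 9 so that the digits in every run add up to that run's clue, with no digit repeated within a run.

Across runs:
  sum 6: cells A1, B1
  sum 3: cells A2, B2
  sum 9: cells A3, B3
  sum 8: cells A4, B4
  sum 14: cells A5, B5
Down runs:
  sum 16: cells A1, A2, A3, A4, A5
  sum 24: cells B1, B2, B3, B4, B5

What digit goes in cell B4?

7

3 in 2 cells must be {1,2}; 16 in 5 cells must be {1,2,3,4,6}.
Only 6 fits A5 under both its across sum 14 and down sum 16.
B5 = 14 − 6 = 8 completes the 14 across.
Nothing is forced directly, so branch on A1, whose candidates are 1 or 2 or 4. If A1 = 1: that forces B1 = 5, A2 = 2, B2 = 1, A4 = 3, after which B4 would have to be in {5} for the 8 across but in {3,4,6,7} for the 24 down — contradiction. If A1 = 2: that forces B1 = 4, A2 = 1, B2 = 2, A4 = 3, after which B4 would have to be in {5} for the 8 across but in {1,3,7,9} for the 24 down — contradiction. So A1 = 4.
B1 = 6 − 4 = 2 completes the 6 across.
B2 = 1: the only remaining digit allowed by both the 3 across and the 24 down.
A2 = 3 − 1 = 2 completes the 3 across.
Nothing is forced directly, so branch on A3, whose candidates are 1 or 3. If A3 = 1: then B3 would have to be in {8} for the 9 across but in {4,6,7,9} for the 24 down — contradiction. So A3 = 3.
B3 = 9 − 3 = 6 completes the 9 across.
A4 = 16 − 15 = 1 completes the 16 down.
B4 = 8 − 1 = 7 completes the 8 across.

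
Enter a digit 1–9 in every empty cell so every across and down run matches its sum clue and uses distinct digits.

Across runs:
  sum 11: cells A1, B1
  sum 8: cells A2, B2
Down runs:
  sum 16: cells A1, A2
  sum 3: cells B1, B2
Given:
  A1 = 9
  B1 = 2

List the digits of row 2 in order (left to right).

7 1

16 in 2 cells must be {7,9}; 3 in 2 cells must be {1,2}.
A2 = 16 − 9 = 7 completes the 16 down.
B2 = 8 − 7 = 1 completes the 8 across.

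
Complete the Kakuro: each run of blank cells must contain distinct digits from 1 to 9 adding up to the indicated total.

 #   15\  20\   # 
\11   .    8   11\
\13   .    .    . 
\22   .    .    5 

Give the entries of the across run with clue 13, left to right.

4 3 6

R1C1 = 11 − 8 = 3 completes the 11 across.
R2C3 = 11 − 5 = 6 completes the 11 down.
Given what's placed, R3C1 must be 8 to fit the 22 across and 15 down.
R3C2 = 22 − 13 = 9 completes the 22 across.
R2C1 = 15 − 11 = 4 completes the 15 down.
R2C2 = 13 − 10 = 3 completes the 13 across.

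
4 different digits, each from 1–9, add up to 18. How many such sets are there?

4 distinct digits from 1–9 sum between 10 and 30.

11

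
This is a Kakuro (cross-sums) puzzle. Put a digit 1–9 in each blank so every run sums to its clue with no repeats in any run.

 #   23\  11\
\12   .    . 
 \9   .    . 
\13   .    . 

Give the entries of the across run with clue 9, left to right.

8, 1

23 in 3 cells must be {6,8,9}.
Nothing is forced directly, so branch on R1C1, whose candidates are 8 or 9. If R1C1 = 8: that forces R1C2 = 4, R2C1 = 6, after which R2C2 would have to be in {3} for the 9 across but in {1,2,5,6} for the 11 down — contradiction. So R1C1 = 9.
R1C2 = 12 − 9 = 3 completes the 12 across.
Nothing is forced directly, so branch on R2C1, whose candidates are 6 or 8. If R2C1 = 6: then R2C2 would have to be in {3} for the 9 across but in {1,2,6,7} for the 11 down — contradiction. So R2C1 = 8.
R2C2 = 9 − 8 = 1 completes the 9 across.
R3C1 = 23 − 17 = 6 completes the 23 down.
R3C2 = 13 − 6 = 7 completes the 13 across.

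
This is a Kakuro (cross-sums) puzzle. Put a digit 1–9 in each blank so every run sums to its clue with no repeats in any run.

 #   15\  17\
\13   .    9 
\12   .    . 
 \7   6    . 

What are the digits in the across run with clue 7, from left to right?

R1C1 = 13 − 9 = 4 completes the 13 across.
R2C1 = 15 − 10 = 5 completes the 15 down.
R2C2 = 12 − 5 = 7 completes the 12 across.
R3C2 = 7 − 6 = 1 completes the 7 across.

6 1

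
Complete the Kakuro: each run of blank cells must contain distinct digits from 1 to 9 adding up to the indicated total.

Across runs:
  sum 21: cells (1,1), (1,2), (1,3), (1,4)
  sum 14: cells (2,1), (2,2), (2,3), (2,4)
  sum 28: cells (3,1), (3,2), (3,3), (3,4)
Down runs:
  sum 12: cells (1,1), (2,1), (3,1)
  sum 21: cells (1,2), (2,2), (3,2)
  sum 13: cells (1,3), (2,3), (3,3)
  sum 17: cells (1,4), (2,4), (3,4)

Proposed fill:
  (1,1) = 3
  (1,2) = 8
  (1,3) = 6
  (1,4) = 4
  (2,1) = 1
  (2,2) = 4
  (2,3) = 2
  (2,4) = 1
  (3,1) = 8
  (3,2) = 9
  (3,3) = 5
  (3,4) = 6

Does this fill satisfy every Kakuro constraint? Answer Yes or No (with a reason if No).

No — the across run (2,1)–(2,4) sums to 8, not 14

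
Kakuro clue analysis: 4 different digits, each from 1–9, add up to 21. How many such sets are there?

4 distinct digits from 1–9 sum between 10 and 30.

11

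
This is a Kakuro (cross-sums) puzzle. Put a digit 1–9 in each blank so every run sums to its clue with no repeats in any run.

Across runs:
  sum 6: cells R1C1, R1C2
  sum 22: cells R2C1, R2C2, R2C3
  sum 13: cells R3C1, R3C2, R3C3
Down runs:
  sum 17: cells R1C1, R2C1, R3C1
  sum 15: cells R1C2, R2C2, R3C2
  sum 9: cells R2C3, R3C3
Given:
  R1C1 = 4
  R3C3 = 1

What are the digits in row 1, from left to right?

4 2

R1C2 = 6 − 4 = 2 completes the 6 across.
R2C3 = 9 − 1 = 8 completes the 9 down.
R2C1 = 5: the only remaining digit allowed by both the 22 across and the 17 down.
R2C2 = 22 − 13 = 9 completes the 22 across.
R3C1 = 17 − 9 = 8 completes the 17 down.
R3C2 = 13 − 9 = 4 completes the 13 across.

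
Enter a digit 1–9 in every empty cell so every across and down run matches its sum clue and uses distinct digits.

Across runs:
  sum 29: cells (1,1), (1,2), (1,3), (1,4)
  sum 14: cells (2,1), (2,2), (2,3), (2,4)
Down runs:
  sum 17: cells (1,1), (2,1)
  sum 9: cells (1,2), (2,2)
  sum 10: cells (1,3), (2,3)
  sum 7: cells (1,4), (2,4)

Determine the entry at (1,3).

7

29 in 4 cells must be {5,7,8,9}; 17 in 2 cells must be {8,9}.
Only 5 fits (1,4) under both its across sum 29 and down sum 7.
The 14 across and the 17 down share only 8, so (2,1) = 8.
(2,4) = 7 − 5 = 2 completes the 7 down.
(1,1) = 17 − 8 = 9 completes the 17 down.
No cell is forced outright now. (2,2) can only be 1 or 3 (the digits allowed by both its 14 across and its 9 down). If (2,2) = 3: then (1,2) would have to be in {7,8} for the 29 across but in {6} for the 9 down — contradiction. So (2,2) = 1.
(1,2) = 9 − 1 = 8 completes the 9 down.
(1,3) = 29 − 22 = 7 completes the 29 across.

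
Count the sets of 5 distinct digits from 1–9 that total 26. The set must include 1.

5 distinct digits from 1–9 sum between 15 and 35.
Keeping only sets containing 1.
Enumerating: {1,2,6,8,9}, {1,3,5,8,9}, {1,3,6,7,9}, {1,4,5,7,9}, {1,4,6,7,8}.

5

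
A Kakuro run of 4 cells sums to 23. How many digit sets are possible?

9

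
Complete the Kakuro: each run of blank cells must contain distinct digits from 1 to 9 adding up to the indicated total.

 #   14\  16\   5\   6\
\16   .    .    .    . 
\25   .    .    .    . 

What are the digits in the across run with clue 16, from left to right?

6 7 2 1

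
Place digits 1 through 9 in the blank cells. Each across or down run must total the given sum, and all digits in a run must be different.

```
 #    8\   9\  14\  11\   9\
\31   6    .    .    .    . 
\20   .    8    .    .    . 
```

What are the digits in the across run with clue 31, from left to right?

R1C2 = 9 − 8 = 1 completes the 9 down.
R2C1 = 8 − 6 = 2 completes the 8 down.
No cell is forced outright now. R1C5 can only be 7 or 8 (the digits allowed by both its 31 across and its 9 down). If R1C5 = 7: then R2C5 would have to be in {1,3,4,5,6} for the 20 across but in {2} for the 9 down — contradiction. So R1C5 = 8.
R1C3 = 9: the only remaining digit allowed by both the 31 across and the 14 down.
R1C4 = 31 − 24 = 7 completes the 31 across.
R2C3 = 14 − 9 = 5 completes the 14 down.
R2C4 = 11 − 7 = 4 completes the 11 down.
R2C5 = 20 − 19 = 1 completes the 20 across.

6, 1, 9, 7, 8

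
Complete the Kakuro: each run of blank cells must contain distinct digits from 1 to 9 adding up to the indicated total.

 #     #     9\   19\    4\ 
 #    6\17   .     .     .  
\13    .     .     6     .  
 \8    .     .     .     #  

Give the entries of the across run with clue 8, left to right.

4 in 2 cells must be {1,3}.
R2C4 = 1: the only remaining digit allowed by both the 13 across and the 4 down.
R1C4 = 4 − 1 = 3 completes the 4 down.
Nothing is forced directly, so branch on R2C2, whose candidates are 2 or 4. If R2C2 = 4: then R1C2 would have to be in {5,6,8,9} for the 17 across but in {2,3} for the 9 down — contradiction. So R2C2 = 2.
R1C2 = 6: the only remaining digit allowed by both the 17 across and the 9 down.
R1C3 = 17 − 9 = 8 completes the 17 across.
R2C1 = 13 − 9 = 4 completes the 13 across.
R3C1 = 6 − 4 = 2 completes the 6 down.
R3C2 = 9 − 8 = 1 completes the 9 down.
R3C3 = 8 − 3 = 5 completes the 8 across.

2 1 5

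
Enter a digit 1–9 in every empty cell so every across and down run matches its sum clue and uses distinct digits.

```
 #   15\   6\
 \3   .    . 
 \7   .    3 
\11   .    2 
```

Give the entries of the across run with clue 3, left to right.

3 in 2 cells must be {1,2}; 6 in 3 cells must be {1,2,3}.
R1C2 = 6 − 5 = 1 completes the 6 down.
R2C1 = 7 − 3 = 4 completes the 7 across.
R3C1 = 11 − 2 = 9 completes the 11 across.
R1C1 = 3 − 1 = 2 completes the 3 across.

2, 1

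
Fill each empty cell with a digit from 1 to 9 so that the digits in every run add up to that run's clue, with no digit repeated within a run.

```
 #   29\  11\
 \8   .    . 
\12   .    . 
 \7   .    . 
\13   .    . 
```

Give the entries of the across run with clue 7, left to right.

5 2

29 in 4 cells must be {5,7,8,9}; 11 in 4 cells must be {1,2,3,5}.
Only 5 fits R3C1 under both its across sum 7 and down sum 29.
R3C2 = 7 − 5 = 2 completes the 7 across.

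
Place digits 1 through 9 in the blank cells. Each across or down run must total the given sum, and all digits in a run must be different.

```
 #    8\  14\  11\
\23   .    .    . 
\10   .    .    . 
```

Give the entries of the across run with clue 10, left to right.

23 in 3 cells must be {6,8,9}.
The 23 across and the 8 down share only 6, so R1C1 = 6.
R2C1 = 8 − 6 = 2 completes the 8 down.
Given what's placed, R2C2 must be 5 to fit the 10 across and 14 down.
R2C3 = 10 − 7 = 3 completes the 10 across.
R1C2 = 14 − 5 = 9 completes the 14 down.
R1C3 = 23 − 15 = 8 completes the 23 across.

2, 5, 3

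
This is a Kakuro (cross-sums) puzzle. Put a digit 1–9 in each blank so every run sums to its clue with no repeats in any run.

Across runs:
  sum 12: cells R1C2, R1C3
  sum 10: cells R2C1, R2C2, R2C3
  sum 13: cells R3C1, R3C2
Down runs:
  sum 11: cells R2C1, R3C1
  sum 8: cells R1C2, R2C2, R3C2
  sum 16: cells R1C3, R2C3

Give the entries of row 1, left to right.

16 in 2 cells must be {7,9}.
The 10 across and the 16 down share only 7, so R2C3 = 7.
R1C3 = 16 − 7 = 9 completes the 16 down.
R2C1 = 2: the only remaining digit allowed by both the 10 across and the 11 down.
R2C2 = 10 − 9 = 1 completes the 10 across.
R3C1 = 11 − 2 = 9 completes the 11 down.
R3C2 = 13 − 9 = 4 completes the 13 across.
R1C2 = 12 − 9 = 3 completes the 12 across.

3 9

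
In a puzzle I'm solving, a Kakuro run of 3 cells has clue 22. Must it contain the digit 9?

Yes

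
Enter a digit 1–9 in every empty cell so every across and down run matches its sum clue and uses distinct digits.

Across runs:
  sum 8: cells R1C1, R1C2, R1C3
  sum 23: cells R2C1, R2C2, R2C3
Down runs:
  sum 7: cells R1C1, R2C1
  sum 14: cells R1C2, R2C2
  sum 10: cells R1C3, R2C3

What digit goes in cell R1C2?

23 in 3 cells must be {6,8,9}.
The 8 across and the 14 down share only 5, so R1C2 = 5.
The 23 across and the 7 down share only 6, so R2C1 = 6.
R2C2 = 14 − 5 = 9 completes the 14 down.
R2C3 = 23 − 15 = 8 completes the 23 across.
R1C1 = 7 − 6 = 1 completes the 7 down.
R1C3 = 8 − 6 = 2 completes the 8 across.

5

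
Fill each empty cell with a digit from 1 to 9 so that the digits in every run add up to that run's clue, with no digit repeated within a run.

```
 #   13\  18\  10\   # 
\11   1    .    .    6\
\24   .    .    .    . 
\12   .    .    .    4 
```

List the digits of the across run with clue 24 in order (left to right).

7 9 6 2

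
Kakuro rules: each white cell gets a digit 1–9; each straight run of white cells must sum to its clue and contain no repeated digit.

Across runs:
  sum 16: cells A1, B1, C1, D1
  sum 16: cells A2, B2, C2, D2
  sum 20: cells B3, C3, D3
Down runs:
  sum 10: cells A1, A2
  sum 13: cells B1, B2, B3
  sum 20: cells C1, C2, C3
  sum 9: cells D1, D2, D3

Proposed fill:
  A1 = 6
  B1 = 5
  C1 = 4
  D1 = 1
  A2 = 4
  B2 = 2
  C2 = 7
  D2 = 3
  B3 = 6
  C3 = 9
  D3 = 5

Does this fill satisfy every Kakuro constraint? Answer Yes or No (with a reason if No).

Yes

Across: 6+5+4+1=16; 4+2+7+3=16; 6+9+5=20. Down: 6+4=10; 5+2+6=13; 4+7+9=20; 1+3+5=9. No digit repeats within any run.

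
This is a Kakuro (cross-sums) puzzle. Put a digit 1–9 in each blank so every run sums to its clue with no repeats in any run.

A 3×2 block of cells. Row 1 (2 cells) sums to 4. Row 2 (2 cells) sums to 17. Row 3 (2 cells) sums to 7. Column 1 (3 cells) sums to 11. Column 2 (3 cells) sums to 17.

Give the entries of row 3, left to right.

2, 5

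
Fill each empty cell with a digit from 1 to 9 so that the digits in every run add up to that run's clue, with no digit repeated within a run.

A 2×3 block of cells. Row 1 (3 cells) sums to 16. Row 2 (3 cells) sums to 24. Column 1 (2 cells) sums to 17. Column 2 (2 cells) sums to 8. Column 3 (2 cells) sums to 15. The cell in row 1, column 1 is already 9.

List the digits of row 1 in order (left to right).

24 in 3 cells must be {7,8,9}; 17 in 2 cells must be {8,9}.
Given what's placed, (1,3) must be 6 to fit the 16 across and 15 down.
(2,1) = 17 − 9 = 8 completes the 17 down.
(2,2) = 7: the only remaining digit allowed by both the 24 across and the 8 down.
(2,3) = 24 − 15 = 9 completes the 24 across.
(1,2) = 16 − 15 = 1 completes the 16 across.

9, 1, 6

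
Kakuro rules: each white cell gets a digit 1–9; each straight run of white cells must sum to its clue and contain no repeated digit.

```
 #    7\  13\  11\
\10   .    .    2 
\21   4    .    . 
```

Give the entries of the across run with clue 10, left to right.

R1C1 = 7 − 4 = 3 completes the 7 down.
R1C2 = 10 − 5 = 5 completes the 10 across.
R2C2 = 13 − 5 = 8 completes the 13 down.
R2C3 = 21 − 12 = 9 completes the 21 across.

3, 5, 2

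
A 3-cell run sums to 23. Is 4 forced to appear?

No

The only way to make 23 from 3 distinct digits is {6,8,9}, which does not contain 4.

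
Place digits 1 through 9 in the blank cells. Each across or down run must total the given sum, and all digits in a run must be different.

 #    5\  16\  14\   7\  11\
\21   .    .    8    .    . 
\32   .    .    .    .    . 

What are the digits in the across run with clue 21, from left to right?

1 7 8 2 3

16 in 2 cells must be {7,9}.
Given what's placed, R1C2 must be 7 to fit the 21 across and 16 down.
R2C2 = 16 − 7 = 9 completes the 16 down.
R2C3 = 14 − 8 = 6 completes the 14 down.
Nothing is forced directly, so branch on R1C5, whose candidates are 2 or 3. If R1C5 = 2: then R2C5 would have to be in {2,4,5,7,8} for the 32 across but in {9} for the 11 down — contradiction. So R1C5 = 3.
R2C5 = 11 − 3 = 8 completes the 11 down.
No cell is forced outright now. R2C1 can only be 2 or 4 (the digits allowed by both its 32 across and its 5 down). If R2C1 = 2: then R1C1 would have to be in {1,2} for the 21 across but in {3} for the 5 down — contradiction. So R2C1 = 4.
R1C1 = 5 − 4 = 1 completes the 5 down.
R1C4 = 21 − 19 = 2 completes the 21 across.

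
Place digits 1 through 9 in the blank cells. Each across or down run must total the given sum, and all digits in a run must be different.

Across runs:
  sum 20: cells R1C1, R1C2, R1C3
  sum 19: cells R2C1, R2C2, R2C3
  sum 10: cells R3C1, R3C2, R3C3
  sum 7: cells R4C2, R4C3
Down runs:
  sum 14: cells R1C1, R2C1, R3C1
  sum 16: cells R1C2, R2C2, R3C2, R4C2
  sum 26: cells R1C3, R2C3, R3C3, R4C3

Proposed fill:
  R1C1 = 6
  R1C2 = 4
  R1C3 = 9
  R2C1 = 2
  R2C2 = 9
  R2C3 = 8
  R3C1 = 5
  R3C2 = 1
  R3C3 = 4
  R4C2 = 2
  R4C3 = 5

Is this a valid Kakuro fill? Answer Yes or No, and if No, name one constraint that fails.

No — the across run R1C1–R1C3 sums to 19, not 20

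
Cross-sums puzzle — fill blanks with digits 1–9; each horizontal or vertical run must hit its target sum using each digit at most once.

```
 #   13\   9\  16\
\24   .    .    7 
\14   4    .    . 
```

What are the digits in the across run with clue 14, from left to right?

4, 1, 9

24 in 3 cells must be {7,8,9}; 16 in 2 cells must be {7,9}.
R1C1 = 13 − 4 = 9 completes the 13 down.
R1C2 = 24 − 16 = 8 completes the 24 across.
R2C2 = 9 − 8 = 1 completes the 9 down.
R2C3 = 14 − 5 = 9 completes the 14 across.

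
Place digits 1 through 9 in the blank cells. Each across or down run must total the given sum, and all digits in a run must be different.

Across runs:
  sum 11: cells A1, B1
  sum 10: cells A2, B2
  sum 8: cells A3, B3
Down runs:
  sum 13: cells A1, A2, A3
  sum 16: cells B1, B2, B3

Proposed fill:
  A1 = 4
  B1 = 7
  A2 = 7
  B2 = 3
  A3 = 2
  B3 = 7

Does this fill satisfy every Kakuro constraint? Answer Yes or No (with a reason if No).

No — the across run A3–B3 sums to 9, not 8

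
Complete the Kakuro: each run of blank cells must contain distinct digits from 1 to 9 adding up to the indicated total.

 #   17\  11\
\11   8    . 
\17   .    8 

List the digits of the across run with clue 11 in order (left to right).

17 in 2 cells must be {8,9}.
R1C2 = 11 − 8 = 3 completes the 11 across.
R2C1 = 17 − 8 = 9 completes the 17 across.

8, 3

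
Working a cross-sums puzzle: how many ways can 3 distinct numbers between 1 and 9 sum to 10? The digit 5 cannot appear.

3 distinct digits from 1–9 sum between 6 and 24.
Dropping sets that contain 5.
Enumerating: {1,2,7}, {1,3,6}.

2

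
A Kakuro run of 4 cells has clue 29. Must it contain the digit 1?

No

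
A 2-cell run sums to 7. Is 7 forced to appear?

No

Counterexample: {1,6} sums to 7 without using 7.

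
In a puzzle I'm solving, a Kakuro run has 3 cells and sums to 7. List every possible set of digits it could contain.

{1,2,4}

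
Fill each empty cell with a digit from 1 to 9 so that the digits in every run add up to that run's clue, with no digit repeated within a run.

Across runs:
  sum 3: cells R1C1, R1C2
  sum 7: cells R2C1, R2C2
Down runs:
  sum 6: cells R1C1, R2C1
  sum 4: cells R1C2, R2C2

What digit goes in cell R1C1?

3 in 2 cells must be {1,2}; 4 in 2 cells must be {1,3}.
The 3 across and the 4 down share only 1, so R1C2 = 1.
R2C2 = 4 − 1 = 3 completes the 4 down.
R1C1 = 3 − 1 = 2 completes the 3 across.
R2C1 = 7 − 3 = 4 completes the 7 across.

2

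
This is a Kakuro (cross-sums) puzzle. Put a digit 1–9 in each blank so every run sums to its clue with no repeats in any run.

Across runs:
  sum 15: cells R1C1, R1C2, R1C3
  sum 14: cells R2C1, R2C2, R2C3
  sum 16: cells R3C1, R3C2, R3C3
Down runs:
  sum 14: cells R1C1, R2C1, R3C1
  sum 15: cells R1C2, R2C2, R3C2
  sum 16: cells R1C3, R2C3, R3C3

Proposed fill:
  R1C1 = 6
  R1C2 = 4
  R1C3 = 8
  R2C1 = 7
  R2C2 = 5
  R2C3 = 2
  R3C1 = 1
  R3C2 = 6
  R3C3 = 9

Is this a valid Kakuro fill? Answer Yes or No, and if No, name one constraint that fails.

No — the across run R1C1–R1C3 sums to 18, not 15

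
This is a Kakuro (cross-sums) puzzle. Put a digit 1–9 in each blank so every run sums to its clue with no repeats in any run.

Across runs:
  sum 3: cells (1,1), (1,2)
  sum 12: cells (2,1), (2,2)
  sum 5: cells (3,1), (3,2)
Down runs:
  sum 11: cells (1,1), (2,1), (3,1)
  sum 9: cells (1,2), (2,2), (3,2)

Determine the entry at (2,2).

4

3 in 2 cells must be {1,2}.
Nothing is forced directly, so branch on (2,2), whose candidates are 3 or 4 or 5. If (2,2) = 3: then (2,1) would have to be in {9} for the 12 across but in {1,2,3,4,5,6,7,8} for the 11 down — contradiction. If (2,2) = 5: that forces (1,2) = 1, (2,1) = 7, (3,2) = 3, after which (1,1) would have to be in {2} for the 3 across but in {1,3} for the 11 down — contradiction. So (2,2) = 4.
Given what's placed, (1,2) must be 2 to fit the 3 across and 9 down.
(2,1) = 12 − 4 = 8 completes the 12 across.
(3,2) = 9 − 6 = 3 completes the 9 down.
(1,1) = 3 − 2 = 1 completes the 3 across.
(3,1) = 5 − 3 = 2 completes the 5 across.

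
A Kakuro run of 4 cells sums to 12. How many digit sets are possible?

4 distinct digits from 1–9 sum between 10 and 30.
Enumerating: {1,2,3,6}, {1,2,4,5}.

2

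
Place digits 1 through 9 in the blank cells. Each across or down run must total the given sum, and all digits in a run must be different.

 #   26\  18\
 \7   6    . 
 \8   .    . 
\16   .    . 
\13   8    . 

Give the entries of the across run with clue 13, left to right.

8, 5

16 in 2 cells must be {7,9}.
R1C2 = 7 − 6 = 1 completes the 7 across.
R4C2 = 13 − 8 = 5 completes the 13 across.
R2C2 = 3: the only remaining digit allowed by both the 8 across and the 18 down.
R3C2 = 18 − 9 = 9 completes the 18 down.
R2C1 = 8 − 3 = 5 completes the 8 across.
R3C1 = 16 − 9 = 7 completes the 16 across.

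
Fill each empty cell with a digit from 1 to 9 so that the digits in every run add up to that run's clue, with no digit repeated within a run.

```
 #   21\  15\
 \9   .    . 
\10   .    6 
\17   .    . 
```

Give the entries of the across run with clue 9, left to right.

8, 1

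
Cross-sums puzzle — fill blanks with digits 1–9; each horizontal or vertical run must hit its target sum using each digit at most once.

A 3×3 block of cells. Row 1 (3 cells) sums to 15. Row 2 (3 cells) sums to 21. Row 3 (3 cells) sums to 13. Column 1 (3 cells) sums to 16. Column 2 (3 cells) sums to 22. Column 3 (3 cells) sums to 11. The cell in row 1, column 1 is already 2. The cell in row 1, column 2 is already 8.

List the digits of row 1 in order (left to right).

2 8 5

(1,3) = 15 − 10 = 5 completes the 15 across.
Given what's placed, (2,3) must be 4 to fit the 21 across and 11 down.
(3,3) = 11 − 9 = 2 completes the 11 down.
(2,2) = 9: the only remaining digit allowed by both the 21 across and the 22 down.
(3,2) = 22 − 17 = 5 completes the 22 down.
(2,1) = 21 − 13 = 8 completes the 21 across.
(3,1) = 13 − 7 = 6 completes the 13 across.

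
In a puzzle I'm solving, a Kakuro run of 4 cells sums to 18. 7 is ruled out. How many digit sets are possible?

7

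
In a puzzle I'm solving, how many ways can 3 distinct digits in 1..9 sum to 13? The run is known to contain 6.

2

3 distinct digits from 1–9 sum between 6 and 24.
Keeping only sets containing 6.
Enumerating: {2,5,6}, {3,4,6}.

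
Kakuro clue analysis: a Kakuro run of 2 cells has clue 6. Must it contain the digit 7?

Counterexample: {1,5} sums to 6 without using 7.

No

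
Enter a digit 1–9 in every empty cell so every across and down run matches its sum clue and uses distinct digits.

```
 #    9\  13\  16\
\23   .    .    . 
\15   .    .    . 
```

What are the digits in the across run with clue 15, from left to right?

23 in 3 cells must be {6,8,9}; 16 in 2 cells must be {7,9}.
The 23 across and the 16 down share only 9, so R1C3 = 9.
R2C3 = 16 − 9 = 7 completes the 16 down.
Nothing is forced directly, so branch on R2C2, whose candidates are 5 or 6. If R2C2 = 6: then R1C2 would have to be in {6,8} for the 23 across but in {7} for the 13 down — contradiction. So R2C2 = 5.
R1C2 = 13 − 5 = 8 completes the 13 down.
R2C1 = 15 − 12 = 3 completes the 15 across.
R1C1 = 23 − 17 = 6 completes the 23 across.

3, 5, 7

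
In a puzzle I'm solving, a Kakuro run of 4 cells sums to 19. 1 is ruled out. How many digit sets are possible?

4 distinct digits from 1–9 sum between 10 and 30.
Dropping sets that contain 1.
Enumerating: {2,3,5,9}, {2,3,6,8}, {2,4,5,8}, {2,4,6,7}, {3,4,5,7}.

5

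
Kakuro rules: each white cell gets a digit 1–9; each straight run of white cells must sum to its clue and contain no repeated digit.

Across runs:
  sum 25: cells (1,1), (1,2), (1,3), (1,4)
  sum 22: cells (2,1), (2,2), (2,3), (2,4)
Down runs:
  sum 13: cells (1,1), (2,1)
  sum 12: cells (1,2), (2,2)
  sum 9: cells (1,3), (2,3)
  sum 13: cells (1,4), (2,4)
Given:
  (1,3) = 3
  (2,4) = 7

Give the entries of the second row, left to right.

(1,4) = 13 − 7 = 6 completes the 13 down.
(2,3) = 9 − 3 = 6 completes the 9 down.
No cell is forced outright now. (1,1) can only be 7 or 9 (the digits allowed by both its 25 across and its 13 down). If (1,1) = 7: that forces (1,2) = 9, after which (2,1) would have to be in {1,4,5,8} for the 22 across but in {6} for the 13 down — contradiction. So (1,1) = 9.
(1,2) = 25 − 18 = 7 completes the 25 across.
(2,1) = 13 − 9 = 4 completes the 13 down.
(2,2) = 22 − 17 = 5 completes the 22 across.

4 5 6 7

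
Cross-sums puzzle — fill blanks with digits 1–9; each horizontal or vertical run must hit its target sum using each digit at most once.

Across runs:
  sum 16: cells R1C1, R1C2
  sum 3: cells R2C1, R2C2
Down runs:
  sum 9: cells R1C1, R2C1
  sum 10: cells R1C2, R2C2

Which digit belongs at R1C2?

9

16 in 2 cells must be {7,9}; 3 in 2 cells must be {1,2}.
The 16 across and the 9 down share only 7, so R1C1 = 7.
R1C2 = 16 − 7 = 9 completes the 16 across.
R2C1 = 9 − 7 = 2 completes the 9 down.
R2C2 = 3 − 2 = 1 completes the 3 across.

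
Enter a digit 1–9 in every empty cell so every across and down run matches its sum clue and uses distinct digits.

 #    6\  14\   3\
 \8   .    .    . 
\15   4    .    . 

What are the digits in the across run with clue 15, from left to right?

3 in 2 cells must be {1,2}.
R1C1 = 6 − 4 = 2 completes the 6 down.
Given what's placed, R1C2 must be 5 to fit the 8 across and 14 down.
R1C3 = 8 − 7 = 1 completes the 8 across.
R2C2 = 14 − 5 = 9 completes the 14 down.
R2C3 = 15 − 13 = 2 completes the 15 across.

4 9 2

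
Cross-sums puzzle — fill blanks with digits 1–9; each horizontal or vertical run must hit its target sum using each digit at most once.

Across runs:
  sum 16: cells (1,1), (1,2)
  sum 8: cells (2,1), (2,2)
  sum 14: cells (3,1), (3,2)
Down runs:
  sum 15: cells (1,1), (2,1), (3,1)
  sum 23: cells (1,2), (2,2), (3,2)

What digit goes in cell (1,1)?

7

16 in 2 cells must be {7,9}; 23 in 3 cells must be {6,8,9}.
The 16 across and the 23 down share only 9, so (1,2) = 9.
Given what's placed, (2,2) must be 6 to fit the 8 across and 23 down.
(3,2) = 23 − 15 = 8 completes the 23 down.
(1,1) = 16 − 9 = 7 completes the 16 across.
(2,1) = 8 − 6 = 2 completes the 8 across.
(3,1) = 14 − 8 = 6 completes the 14 across.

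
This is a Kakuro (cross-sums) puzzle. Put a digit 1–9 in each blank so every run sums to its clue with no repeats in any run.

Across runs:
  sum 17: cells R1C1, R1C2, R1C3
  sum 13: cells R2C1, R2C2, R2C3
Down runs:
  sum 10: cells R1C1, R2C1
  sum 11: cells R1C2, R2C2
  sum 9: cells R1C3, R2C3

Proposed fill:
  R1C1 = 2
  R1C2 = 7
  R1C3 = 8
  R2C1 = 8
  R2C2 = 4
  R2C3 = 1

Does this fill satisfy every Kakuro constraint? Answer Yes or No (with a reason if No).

Across: 2+7+8=17; 8+4+1=13. Down: 2+8=10; 7+4=11; 8+1=9. No digit repeats within any run.

Yes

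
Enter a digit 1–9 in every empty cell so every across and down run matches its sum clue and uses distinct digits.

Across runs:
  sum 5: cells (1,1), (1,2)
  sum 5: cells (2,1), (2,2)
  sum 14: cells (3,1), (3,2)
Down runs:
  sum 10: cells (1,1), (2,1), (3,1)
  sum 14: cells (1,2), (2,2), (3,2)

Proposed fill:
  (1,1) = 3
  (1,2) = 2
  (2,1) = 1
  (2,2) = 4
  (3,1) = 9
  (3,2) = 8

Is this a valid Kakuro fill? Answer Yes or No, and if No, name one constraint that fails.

No — the across run (3,1)–(3,2) sums to 17, not 14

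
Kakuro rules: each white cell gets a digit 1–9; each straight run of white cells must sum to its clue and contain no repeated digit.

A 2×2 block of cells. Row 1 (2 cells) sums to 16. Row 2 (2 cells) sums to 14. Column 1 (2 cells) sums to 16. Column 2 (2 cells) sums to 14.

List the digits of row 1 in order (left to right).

7, 9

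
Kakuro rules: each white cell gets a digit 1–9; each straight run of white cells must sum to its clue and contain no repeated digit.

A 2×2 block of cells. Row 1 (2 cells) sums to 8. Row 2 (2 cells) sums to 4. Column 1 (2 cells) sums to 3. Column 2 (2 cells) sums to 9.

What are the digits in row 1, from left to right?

4 in 2 cells must be {1,3}; 3 in 2 cells must be {1,2}.
The 4 across and the 3 down share only 1, so (2,1) = 1.
(2,2) = 4 − 1 = 3 completes the 4 across.
(1,1) = 3 − 1 = 2 completes the 3 down.
(1,2) = 8 − 2 = 6 completes the 8 across.

2 6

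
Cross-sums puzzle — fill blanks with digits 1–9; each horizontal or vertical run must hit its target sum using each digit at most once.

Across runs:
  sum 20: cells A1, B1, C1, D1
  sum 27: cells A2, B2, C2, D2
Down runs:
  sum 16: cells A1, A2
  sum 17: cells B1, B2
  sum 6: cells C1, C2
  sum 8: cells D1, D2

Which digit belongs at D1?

16 in 2 cells must be {7,9}; 17 in 2 cells must be {8,9}.
Nothing is forced directly, so branch on B2, whose candidates are 8 or 9. If B2 = 8: that forces B1 = 9, C2 = 4, D2 = 6, A1 = 7, after which C1 would have to be in {1,3} for the 20 across but in {2} for the 6 down — contradiction. So B2 = 9.
B1 = 17 − 9 = 8 completes the 17 down.
Given what's placed, A2 must be 7 to fit the 27 across and 16 down.
C2 = 5: the only remaining digit allowed by both the 27 across and the 6 down.
D2 = 27 − 21 = 6 completes the 27 across.
A1 = 16 − 7 = 9 completes the 16 down.
C1 = 6 − 5 = 1 completes the 6 down.
D1 = 20 − 18 = 2 completes the 20 across.

2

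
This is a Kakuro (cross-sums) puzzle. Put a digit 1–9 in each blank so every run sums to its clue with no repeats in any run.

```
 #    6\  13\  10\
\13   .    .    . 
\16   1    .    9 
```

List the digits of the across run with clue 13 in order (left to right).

5 7 1

R1C1 = 6 − 1 = 5 completes the 6 down.
R1C3 = 10 − 9 = 1 completes the 10 down.
R2C2 = 16 − 10 = 6 completes the 16 across.
R1C2 = 13 − 6 = 7 completes the 13 across.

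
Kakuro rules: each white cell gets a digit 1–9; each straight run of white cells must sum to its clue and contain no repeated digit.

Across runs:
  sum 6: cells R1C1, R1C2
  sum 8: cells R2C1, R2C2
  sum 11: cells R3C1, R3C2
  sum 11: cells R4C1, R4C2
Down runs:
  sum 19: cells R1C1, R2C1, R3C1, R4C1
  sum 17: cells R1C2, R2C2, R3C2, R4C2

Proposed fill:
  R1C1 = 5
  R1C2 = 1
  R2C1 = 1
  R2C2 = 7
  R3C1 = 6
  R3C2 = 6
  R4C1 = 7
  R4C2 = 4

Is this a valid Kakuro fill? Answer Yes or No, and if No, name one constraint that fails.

No — the across run R3C1–R3C2 sums to 12, not 11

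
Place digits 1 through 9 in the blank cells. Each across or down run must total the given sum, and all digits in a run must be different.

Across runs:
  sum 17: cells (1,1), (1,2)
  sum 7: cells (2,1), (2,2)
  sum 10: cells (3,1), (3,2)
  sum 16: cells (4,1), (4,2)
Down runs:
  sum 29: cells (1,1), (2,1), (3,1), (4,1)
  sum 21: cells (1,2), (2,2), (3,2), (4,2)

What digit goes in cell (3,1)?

7

17 in 2 cells must be {8,9}; 16 in 2 cells must be {7,9}; 29 in 4 cells must be {5,7,8,9}.
Only 5 fits (2,1) under both its across sum 7 and down sum 29.
(2,2) = 7 − 5 = 2 completes the 7 across.
Nothing is forced directly, so branch on (4,2), whose candidates are 7 or 9. If (4,2) = 9: then (1,2) would have to be in {8,9} for the 17 across but in {3,4,6,7} for the 21 down — contradiction. So (4,2) = 7.
(4,1) = 16 − 7 = 9 completes the 16 across.
(1,1) = 8: the only remaining digit allowed by both the 17 across and the 29 down.
(1,2) = 17 − 8 = 9 completes the 17 across.
(3,1) = 29 − 22 = 7 completes the 29 down.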